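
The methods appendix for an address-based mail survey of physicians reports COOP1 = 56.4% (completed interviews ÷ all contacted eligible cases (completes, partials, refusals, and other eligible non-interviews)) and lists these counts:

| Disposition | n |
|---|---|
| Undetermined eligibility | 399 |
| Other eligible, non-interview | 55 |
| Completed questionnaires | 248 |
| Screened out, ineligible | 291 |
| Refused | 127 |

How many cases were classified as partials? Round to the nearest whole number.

10

COOP1 = 248 / D = 0.564
D = 248 / 0.564 = 439.7
Other denominator terms total 430
partials = 439.7 − 430 ≈ 10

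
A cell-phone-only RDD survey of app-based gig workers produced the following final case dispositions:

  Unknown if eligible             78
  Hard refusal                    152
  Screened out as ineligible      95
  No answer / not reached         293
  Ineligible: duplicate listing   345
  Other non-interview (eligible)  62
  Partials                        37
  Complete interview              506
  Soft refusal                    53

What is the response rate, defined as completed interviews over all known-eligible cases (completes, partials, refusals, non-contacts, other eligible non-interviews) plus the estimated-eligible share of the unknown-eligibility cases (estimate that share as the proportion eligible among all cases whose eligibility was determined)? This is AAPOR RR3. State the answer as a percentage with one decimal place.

Refusals = 152 + 53 = 205
Screened out, ineligible = 95 + 345 = 440
Numerator → 506
Known eligible → 506 + 37 + 205 + 293 + 62 = 1103
e = 1103 / (1103 + 440) = 1103 / 1543 = 0.7148
Estimated eligible among unknowns → 0.7148 × 78 = 55.75
Base → 1103 + 55.75 = 1158.75
RR3 = 506 / 1158.75 = 0.4367

43.7%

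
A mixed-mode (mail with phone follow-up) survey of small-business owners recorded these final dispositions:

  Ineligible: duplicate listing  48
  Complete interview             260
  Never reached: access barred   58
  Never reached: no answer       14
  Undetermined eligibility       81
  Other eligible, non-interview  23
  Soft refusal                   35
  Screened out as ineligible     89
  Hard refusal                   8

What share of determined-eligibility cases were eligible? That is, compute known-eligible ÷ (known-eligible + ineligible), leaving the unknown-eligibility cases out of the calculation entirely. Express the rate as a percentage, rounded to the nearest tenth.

Refused = 8 + 35 = 43
No contact after all attempts = 14 + 58 = 72
Ineligible = 89 + 48 = 137
Known eligible → 260 + 43 + 72 + 23 = 398
e = 398 / (398 + 137) = 398 / 535 = 0.7439

74.4%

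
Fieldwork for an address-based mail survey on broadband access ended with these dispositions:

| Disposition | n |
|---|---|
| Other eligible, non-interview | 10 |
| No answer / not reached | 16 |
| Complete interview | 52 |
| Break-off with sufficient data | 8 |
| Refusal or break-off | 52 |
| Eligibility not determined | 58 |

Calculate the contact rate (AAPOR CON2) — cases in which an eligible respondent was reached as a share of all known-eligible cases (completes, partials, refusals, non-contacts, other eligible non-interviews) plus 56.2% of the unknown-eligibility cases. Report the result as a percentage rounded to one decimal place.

Numerator: 52 + 8 + 52 + 10 = 122
Known eligible: 52 + 8 + 52 + 16 + 10 = 138
Estimated eligible among unknowns: 0.5620 × 58 = 32.60
Denominator: 138 + 32.60 = 170.60
CON2 = 122 / 170.60 = 0.7151

71.5%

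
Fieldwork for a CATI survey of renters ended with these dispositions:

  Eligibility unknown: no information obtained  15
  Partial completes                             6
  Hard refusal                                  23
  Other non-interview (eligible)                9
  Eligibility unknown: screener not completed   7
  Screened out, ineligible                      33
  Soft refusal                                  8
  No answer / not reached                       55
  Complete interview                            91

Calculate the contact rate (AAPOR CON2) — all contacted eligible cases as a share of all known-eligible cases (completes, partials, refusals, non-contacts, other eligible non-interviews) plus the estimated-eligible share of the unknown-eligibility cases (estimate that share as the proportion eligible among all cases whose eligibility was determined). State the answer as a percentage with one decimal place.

65.0%

Refusals = 23 + 8 = 31
Eligibility not determined = 7 + 15 = 22
Numerator → 91 + 6 + 31 + 9 = 137
Determined eligible → 91 + 6 + 31 + 55 + 9 = 192
e = 192 / (192 + 33) = 192 / 225 = 0.8533
e × U → 0.8533 × 22 = 18.77
Denom → 192 + 18.77 = 210.77
CON2 = 137 / 210.77 = 0.6500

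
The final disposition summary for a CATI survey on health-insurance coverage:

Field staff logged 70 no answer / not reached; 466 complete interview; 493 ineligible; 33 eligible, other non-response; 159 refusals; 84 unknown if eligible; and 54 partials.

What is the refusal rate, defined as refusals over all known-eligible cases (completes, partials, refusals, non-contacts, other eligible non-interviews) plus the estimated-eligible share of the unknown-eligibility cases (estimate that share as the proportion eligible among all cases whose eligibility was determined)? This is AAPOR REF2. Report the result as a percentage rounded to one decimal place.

19.1%

Num: 159
Eligible (known): 466 + 54 + 159 + 70 + 33 = 782
e = 782 / (782 + 493) = 782 / 1275 = 0.6133
Eligible share of unknowns: 0.6133 × 84 = 51.52
Denominator: 782 + 51.52 = 833.52
REF2 = 159 / 833.52 = 0.1908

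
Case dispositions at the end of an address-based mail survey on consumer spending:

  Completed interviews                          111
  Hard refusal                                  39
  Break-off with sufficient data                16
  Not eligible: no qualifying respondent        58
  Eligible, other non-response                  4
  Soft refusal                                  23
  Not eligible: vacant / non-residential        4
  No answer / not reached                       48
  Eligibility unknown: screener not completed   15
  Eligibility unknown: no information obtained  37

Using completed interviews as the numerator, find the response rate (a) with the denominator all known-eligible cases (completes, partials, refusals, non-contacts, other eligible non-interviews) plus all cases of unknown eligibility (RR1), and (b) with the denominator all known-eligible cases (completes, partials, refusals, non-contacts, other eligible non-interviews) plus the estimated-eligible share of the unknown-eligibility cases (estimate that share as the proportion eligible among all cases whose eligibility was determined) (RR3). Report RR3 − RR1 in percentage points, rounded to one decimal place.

1.4

Refusal or break-off = 39 + 23 = 62
Unknown eligibility = 15 + 37 = 52
Screened out, ineligible = 58 + 4 = 62
Top: 111
Base: 111 + 16 + 62 + 48 + 4 + 52 = 293
RR1 = 111 / 293 = 0.3788
Known eligible: 111 + 16 + 62 + 48 + 4 = 241
e = 241 / (241 + 62) = 241 / 303 = 0.7954
Eligible share of unknowns: 0.7954 × 52 = 41.36
Base: 241 + 41.36 = 282.36
RR3 = 111 / 282.36 = 0.3931
Difference = 39.31 − 37.88 = 1.43 percentage points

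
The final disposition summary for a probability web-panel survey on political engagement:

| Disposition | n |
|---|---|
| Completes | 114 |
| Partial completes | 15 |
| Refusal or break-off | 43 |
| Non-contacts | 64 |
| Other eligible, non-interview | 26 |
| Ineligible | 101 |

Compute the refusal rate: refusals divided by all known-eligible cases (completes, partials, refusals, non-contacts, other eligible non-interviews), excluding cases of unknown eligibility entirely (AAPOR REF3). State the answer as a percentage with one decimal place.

Numerator → 43
Base → 114 + 15 + 43 + 64 + 26 = 262
REF3 = 43 / 262 = 0.1641

16.4%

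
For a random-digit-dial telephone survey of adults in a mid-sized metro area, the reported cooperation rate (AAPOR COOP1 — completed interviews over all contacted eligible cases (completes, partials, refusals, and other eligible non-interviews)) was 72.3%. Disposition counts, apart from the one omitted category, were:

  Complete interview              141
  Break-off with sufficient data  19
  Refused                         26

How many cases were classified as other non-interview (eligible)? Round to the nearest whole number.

COOP1 = 141 / D = 0.723
D = 141 / 0.723 = 195.0
Rest of base = 186
other non-interview (eligible) = 195.0 − 186 ≈ 9

9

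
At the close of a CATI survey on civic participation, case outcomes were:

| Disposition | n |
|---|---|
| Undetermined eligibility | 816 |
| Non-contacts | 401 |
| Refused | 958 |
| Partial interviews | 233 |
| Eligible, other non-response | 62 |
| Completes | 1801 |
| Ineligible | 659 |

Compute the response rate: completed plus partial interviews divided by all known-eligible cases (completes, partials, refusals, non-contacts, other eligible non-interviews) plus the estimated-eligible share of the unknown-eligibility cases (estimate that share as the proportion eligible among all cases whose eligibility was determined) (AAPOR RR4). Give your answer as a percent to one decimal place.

Top: 1801 + 233 = 2034
Determined eligible: 1801 + 233 + 958 + 401 + 62 = 3455
e = 3455 / (3455 + 659) = 3455 / 4114 = 0.8398
Estimated eligible among unknowns: 0.8398 × 816 = 685.28
Denominator: 3455 + 685.28 = 4140.28
RR4 = 2034 / 4140.28 = 0.4913

49.1%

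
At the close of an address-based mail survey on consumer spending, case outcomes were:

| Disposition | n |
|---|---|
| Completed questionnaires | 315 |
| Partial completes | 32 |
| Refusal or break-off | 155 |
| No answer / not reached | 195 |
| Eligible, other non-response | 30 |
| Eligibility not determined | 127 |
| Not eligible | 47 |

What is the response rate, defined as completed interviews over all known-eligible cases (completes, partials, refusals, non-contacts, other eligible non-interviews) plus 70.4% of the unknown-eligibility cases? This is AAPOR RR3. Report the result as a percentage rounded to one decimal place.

Top: 315
Known eligible: 315 + 32 + 155 + 195 + 30 = 727
Estimated eligible among unknowns: 0.7040 × 127 = 89.41
Denom: 727 + 89.41 = 816.41
RR3 = 315 / 816.41 = 0.3858

38.6%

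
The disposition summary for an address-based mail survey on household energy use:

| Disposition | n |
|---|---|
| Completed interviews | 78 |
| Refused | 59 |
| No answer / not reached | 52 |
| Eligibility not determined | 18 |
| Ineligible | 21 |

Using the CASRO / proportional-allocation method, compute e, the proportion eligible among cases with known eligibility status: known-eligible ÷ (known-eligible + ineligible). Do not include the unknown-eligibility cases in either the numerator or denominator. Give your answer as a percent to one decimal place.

90.0%

Known eligible = 78 + 59 + 52 = 189
e = 189 / (189 + 21) = 189 / 210 = 0.9000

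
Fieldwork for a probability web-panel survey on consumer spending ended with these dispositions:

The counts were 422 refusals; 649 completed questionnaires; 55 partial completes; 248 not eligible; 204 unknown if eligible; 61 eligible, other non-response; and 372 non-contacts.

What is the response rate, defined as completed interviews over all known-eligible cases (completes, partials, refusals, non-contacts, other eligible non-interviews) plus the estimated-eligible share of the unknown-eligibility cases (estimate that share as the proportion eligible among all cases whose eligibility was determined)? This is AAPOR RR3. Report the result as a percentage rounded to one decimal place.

Numerator → 649
Known eligible → 649 + 55 + 422 + 372 + 61 = 1559
e = 1559 / (1559 + 248) = 1559 / 1807 = 0.8628
Estimated eligible among unknowns → 0.8628 × 204 = 176.01
Denominator → 1559 + 176.01 = 1735.01
RR3 = 649 / 1735.01 = 0.3741

37.4%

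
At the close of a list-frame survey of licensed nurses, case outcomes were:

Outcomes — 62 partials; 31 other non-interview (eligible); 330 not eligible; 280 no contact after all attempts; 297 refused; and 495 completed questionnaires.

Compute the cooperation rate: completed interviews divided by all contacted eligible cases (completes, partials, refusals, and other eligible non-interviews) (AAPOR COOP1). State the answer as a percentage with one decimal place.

Num = 495
Base = 495 + 62 + 297 + 31 = 885
COOP1 = 495 / 885 = 0.5593

55.9%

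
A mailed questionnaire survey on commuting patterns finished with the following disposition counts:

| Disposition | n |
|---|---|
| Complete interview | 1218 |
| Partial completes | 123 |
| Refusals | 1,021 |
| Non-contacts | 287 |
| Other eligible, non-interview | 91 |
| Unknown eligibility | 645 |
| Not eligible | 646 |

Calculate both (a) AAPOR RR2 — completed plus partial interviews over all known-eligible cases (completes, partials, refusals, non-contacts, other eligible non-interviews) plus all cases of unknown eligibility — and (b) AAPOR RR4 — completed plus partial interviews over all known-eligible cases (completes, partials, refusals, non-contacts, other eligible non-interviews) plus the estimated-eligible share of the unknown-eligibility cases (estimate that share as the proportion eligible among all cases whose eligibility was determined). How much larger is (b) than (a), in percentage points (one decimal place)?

Num: 1218 + 123 = 1341
Denominator: 1218 + 123 + 1021 + 287 + 91 + 645 = 3385
RR2 = 1341 / 3385 = 0.3962
Known eligible: 1218 + 123 + 1021 + 287 + 91 = 2740
e = 2740 / (2740 + 646) = 2740 / 3386 = 0.8092
Estimated eligible among unknowns: 0.8092 × 645 = 521.93
Denominator: 2740 + 521.93 = 3261.93
RR4 = 1341 / 3261.93 = 0.4111
Difference = 41.11 − 39.62 = 1.49 percentage points

1.5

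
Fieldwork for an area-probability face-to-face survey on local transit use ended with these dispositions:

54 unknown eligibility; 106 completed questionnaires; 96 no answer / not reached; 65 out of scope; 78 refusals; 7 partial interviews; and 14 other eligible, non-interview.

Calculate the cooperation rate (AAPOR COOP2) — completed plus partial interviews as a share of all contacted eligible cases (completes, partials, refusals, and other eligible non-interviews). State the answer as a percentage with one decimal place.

Num: 106 + 7 = 113
Base: 106 + 7 + 78 + 14 = 205
COOP2 = 113 / 205 = 0.5512

55.1%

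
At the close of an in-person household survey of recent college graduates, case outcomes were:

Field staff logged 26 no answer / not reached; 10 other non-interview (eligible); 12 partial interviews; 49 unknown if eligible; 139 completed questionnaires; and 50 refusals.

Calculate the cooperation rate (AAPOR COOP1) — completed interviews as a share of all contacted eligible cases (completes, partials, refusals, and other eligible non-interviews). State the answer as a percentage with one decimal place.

65.9%

Num → 139
Denominator → 139 + 12 + 50 + 10 = 211
COOP1 = 139 / 211 = 0.6588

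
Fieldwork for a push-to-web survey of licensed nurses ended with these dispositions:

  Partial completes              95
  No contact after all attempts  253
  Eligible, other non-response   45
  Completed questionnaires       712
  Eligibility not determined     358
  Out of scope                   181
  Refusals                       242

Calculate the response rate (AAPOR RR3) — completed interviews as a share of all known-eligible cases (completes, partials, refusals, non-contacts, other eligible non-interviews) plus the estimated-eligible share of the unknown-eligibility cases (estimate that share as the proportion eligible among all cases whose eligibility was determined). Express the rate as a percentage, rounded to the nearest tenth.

42.8%

Numerator = 712
Known eligible = 712 + 95 + 242 + 253 + 45 = 1347
e = 1347 / (1347 + 181) = 1347 / 1528 = 0.8815
Eligible share of unknowns = 0.8815 × 358 = 315.58
Denom = 1347 + 315.58 = 1662.58
RR3 = 712 / 1662.58 = 0.4283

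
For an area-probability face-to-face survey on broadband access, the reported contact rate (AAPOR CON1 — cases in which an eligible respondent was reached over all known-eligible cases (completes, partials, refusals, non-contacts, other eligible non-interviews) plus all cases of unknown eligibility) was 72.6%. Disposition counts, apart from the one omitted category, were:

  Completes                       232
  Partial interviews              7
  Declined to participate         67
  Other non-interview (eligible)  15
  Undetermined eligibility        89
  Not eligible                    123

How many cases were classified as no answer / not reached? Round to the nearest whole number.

Top: 232 + 7 + 67 + 15 = 321
CON1 = 321 / D = 0.726
D = 321 / 0.726 = 442.1
Other denominator terms total 410
no answer / not reached = 442.1 − 410 ≈ 32

32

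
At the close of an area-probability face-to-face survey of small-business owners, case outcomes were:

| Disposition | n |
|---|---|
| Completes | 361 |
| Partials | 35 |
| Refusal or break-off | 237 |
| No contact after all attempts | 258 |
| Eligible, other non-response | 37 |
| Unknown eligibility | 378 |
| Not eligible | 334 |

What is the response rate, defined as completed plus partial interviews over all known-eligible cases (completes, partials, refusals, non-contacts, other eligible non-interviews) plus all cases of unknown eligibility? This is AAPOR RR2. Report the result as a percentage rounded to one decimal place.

Top: 361 + 35 = 396
Base: 361 + 35 + 237 + 258 + 37 + 378 = 1306
RR2 = 396 / 1306 = 0.3032

30.3%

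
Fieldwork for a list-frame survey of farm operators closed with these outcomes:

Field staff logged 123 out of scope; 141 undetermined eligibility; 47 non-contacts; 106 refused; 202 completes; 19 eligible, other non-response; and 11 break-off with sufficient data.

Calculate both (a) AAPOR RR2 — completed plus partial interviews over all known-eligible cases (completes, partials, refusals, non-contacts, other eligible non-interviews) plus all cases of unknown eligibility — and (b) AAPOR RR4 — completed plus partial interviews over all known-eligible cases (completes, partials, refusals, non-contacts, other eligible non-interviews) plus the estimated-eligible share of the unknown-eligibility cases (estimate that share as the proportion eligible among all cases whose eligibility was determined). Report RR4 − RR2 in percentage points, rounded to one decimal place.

Numerator: 202 + 11 = 213
Denominator: 202 + 11 + 106 + 47 + 19 + 141 = 526
RR2 = 213 / 526 = 0.4049
Known eligible: 202 + 11 + 106 + 47 + 19 = 385
e = 385 / (385 + 123) = 385 / 508 = 0.7579
Estimated eligible among unknowns: 0.7579 × 141 = 106.86
Denominator: 385 + 106.86 = 491.86
RR4 = 213 / 491.86 = 0.4331
Difference = 43.31 − 40.49 = 2.82 percentage points

2.8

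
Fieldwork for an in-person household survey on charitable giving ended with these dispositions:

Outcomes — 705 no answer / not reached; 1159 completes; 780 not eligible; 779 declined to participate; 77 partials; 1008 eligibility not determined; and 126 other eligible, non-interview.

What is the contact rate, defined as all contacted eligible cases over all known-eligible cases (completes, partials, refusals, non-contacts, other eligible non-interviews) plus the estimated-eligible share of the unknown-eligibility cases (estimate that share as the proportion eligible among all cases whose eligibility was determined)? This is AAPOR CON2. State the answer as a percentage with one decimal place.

Num: 1159 + 77 + 779 + 126 = 2141
Known eligible: 1159 + 77 + 779 + 705 + 126 = 2846
e = 2846 / (2846 + 780) = 2846 / 3626 = 0.7849
Estimated eligible among unknowns: 0.7849 × 1008 = 791.18
Denominator: 2846 + 791.18 = 3637.18
CON2 = 2141 / 3637.18 = 0.5886

58.9%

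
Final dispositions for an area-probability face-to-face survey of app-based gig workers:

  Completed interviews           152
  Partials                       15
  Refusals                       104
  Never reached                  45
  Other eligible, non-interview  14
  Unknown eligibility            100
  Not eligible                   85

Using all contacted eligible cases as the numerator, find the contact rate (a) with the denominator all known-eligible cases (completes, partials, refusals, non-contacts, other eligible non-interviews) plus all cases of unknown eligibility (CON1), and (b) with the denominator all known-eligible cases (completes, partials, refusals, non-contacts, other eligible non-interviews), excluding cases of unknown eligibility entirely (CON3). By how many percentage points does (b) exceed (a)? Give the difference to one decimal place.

Numerator: 152 + 15 + 104 + 14 = 285
Base: 152 + 15 + 104 + 45 + 14 + 100 = 430
CON1 = 285 / 430 = 0.6628
Base: 152 + 15 + 104 + 45 + 14 = 330
CON3 = 285 / 330 = 0.8636
Difference = 86.36 − 66.28 = 20.08 percentage points

20.1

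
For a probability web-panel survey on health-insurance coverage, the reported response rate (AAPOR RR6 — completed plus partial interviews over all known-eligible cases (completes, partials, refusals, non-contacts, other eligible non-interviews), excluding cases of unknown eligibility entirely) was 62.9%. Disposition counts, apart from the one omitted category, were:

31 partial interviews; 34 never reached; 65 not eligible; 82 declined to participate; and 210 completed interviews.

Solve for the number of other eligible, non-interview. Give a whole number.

26

Numerator → 210 + 31 = 241
RR6 = 241 / D = 0.629
D = 241 / 0.629 = 383.1
Remaining denominator categories sum to 357
other eligible, non-interview = 383.1 − 357 ≈ 26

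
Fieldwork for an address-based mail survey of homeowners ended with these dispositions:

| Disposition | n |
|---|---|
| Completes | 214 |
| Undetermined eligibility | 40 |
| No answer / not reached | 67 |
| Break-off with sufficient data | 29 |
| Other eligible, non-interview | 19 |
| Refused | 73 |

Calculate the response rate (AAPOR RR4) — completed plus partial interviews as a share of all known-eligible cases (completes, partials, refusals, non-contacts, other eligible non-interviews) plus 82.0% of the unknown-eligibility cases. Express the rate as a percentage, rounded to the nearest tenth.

55.9%

Num → 214 + 29 = 243
Determined eligible → 214 + 29 + 73 + 67 + 19 = 402
e × U → 0.8200 × 40 = 32.80
Base → 402 + 32.80 = 434.80
RR4 = 243 / 434.80 = 0.5589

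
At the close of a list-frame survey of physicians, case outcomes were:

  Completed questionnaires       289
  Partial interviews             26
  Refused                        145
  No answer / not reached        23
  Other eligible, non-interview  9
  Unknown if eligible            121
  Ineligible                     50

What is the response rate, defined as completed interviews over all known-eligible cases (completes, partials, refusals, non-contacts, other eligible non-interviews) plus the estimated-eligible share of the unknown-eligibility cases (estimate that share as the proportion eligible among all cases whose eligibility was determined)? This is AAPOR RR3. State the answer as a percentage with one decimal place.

Numerator = 289
Eligible (known) = 289 + 26 + 145 + 23 + 9 = 492
e = 492 / (492 + 50) = 492 / 542 = 0.9077
e × U = 0.9077 × 121 = 109.83
Base = 492 + 109.83 = 601.83
RR3 = 289 / 601.83 = 0.4802

48.0%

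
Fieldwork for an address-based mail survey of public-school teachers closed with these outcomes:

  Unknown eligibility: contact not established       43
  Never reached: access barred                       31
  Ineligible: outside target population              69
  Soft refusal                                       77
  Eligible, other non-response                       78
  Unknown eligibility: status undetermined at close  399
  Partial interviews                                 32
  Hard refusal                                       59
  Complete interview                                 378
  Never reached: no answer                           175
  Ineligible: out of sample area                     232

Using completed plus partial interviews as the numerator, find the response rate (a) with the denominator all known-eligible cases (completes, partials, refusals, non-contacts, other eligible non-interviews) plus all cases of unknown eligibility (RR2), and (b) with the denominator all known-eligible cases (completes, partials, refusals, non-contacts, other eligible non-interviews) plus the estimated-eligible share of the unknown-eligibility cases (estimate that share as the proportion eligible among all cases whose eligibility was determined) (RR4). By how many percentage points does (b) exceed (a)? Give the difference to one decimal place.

3.3

Refusal or break-off = 59 + 77 = 136
No contact after all attempts = 175 + 31 = 206
Undetermined eligibility = 43 + 399 = 442
Out of scope = 69 + 232 = 301
Top = 378 + 32 = 410
Denominator = 378 + 32 + 136 + 206 + 78 + 442 = 1272
RR2 = 410 / 1272 = 0.3223
Determined eligible = 378 + 32 + 136 + 206 + 78 = 830
e = 830 / (830 + 301) = 830 / 1131 = 0.7339
Estimated eligible among unknowns = 0.7339 × 442 = 324.38
Denominator = 830 + 324.38 = 1154.38
RR4 = 410 / 1154.38 = 0.3552
Difference = 35.52 − 32.23 = 3.29 percentage points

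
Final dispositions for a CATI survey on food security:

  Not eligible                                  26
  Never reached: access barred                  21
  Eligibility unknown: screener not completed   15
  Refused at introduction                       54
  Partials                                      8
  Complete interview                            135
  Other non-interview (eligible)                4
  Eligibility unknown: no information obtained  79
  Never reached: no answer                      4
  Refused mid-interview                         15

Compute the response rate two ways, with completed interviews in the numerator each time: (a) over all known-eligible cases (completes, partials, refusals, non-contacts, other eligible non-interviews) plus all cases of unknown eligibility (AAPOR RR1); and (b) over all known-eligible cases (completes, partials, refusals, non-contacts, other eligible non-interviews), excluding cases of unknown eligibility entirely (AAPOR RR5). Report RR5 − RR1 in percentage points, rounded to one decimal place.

Refused = 54 + 15 = 69
No answer / not reached = 4 + 21 = 25
Eligibility not determined = 15 + 79 = 94
Top = 135
Denominator = 135 + 8 + 69 + 25 + 4 + 94 = 335
RR1 = 135 / 335 = 0.4030
Denominator = 135 + 8 + 69 + 25 + 4 = 241
RR5 = 135 / 241 = 0.5602
Difference = 56.02 − 40.30 = 15.72 percentage points

15.7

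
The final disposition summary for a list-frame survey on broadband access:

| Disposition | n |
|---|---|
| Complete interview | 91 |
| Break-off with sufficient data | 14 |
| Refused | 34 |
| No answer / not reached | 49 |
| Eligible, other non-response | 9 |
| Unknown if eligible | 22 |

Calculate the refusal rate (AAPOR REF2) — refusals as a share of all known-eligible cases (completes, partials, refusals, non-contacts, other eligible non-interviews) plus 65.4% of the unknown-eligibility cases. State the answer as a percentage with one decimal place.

Top → 34
Eligible (known) → 91 + 14 + 34 + 49 + 9 = 197
Estimated eligible among unknowns → 0.6540 × 22 = 14.39
Base → 197 + 14.39 = 211.39
REF2 = 34 / 211.39 = 0.1608

16.1%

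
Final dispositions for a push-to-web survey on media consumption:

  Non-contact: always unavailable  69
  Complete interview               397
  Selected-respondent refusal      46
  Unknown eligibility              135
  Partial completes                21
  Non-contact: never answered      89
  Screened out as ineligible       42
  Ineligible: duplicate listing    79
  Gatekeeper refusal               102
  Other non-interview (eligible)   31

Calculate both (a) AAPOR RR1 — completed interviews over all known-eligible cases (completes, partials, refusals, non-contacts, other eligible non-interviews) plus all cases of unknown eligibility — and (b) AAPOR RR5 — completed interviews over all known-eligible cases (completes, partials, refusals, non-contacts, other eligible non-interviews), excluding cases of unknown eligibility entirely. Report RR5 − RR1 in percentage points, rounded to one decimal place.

8.0

Declined to participate = 102 + 46 = 148
Never reached = 89 + 69 = 158
Not eligible = 42 + 79 = 121
Top = 397
Denom = 397 + 21 + 148 + 158 + 31 + 135 = 890
RR1 = 397 / 890 = 0.4461
Denom = 397 + 21 + 148 + 158 + 31 = 755
RR5 = 397 / 755 = 0.5258
Difference = 52.58 − 44.61 = 7.97 percentage points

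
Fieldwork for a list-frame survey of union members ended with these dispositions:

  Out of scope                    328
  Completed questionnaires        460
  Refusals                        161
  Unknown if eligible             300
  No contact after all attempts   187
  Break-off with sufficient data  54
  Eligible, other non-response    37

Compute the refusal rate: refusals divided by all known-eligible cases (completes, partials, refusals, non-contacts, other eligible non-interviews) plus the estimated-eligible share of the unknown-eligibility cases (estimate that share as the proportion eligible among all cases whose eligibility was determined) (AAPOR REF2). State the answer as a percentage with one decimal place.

Num → 161
Known eligible → 460 + 54 + 161 + 187 + 37 = 899
e = 899 / (899 + 328) = 899 / 1227 = 0.7327
Estimated eligible among unknowns → 0.7327 × 300 = 219.81
Denom → 899 + 219.81 = 1118.81
REF2 = 161 / 1118.81 = 0.1439

14.4%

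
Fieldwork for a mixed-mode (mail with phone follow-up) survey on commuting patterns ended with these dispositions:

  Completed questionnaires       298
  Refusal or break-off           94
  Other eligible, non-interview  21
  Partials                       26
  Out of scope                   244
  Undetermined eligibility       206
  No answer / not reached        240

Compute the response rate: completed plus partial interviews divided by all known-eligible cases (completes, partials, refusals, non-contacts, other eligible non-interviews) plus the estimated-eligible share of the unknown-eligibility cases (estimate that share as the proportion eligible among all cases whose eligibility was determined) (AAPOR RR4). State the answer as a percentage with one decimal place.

Numerator: 298 + 26 = 324
Known eligible: 298 + 26 + 94 + 240 + 21 = 679
e = 679 / (679 + 244) = 679 / 923 = 0.7356
Eligible share of unknowns: 0.7356 × 206 = 151.53
Denom: 679 + 151.53 = 830.53
RR4 = 324 / 830.53 = 0.3901

39.0%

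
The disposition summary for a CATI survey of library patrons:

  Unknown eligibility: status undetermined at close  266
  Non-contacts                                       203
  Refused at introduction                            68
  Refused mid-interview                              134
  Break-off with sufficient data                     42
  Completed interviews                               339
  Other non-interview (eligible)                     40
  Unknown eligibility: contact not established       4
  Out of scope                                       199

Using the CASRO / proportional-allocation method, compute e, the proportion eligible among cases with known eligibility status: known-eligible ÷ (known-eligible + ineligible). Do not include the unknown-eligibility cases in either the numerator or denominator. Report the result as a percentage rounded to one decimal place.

Refusal or break-off = 68 + 134 = 202
Undetermined eligibility = 4 + 266 = 270
Known eligible = 339 + 42 + 202 + 203 + 40 = 826
e = 826 / (826 + 199) = 826 / 1025 = 0.8059

80.6%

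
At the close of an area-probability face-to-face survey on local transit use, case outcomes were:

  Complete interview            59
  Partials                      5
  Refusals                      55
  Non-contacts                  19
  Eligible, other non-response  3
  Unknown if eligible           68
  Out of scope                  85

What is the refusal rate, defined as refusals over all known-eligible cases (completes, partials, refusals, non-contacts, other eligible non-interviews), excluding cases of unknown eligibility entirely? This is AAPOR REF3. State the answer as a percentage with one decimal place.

Numerator: 55
Base: 59 + 5 + 55 + 19 + 3 = 141
REF3 = 55 / 141 = 0.3901

39.0%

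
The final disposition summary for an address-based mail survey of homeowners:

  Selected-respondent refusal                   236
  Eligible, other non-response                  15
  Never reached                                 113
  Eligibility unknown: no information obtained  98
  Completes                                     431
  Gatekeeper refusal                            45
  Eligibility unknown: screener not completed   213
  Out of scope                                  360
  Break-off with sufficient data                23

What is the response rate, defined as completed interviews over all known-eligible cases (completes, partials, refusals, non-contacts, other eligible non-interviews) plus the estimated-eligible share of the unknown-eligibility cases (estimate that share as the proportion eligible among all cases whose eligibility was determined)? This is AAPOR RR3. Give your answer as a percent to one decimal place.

39.8%

Refusals = 45 + 236 = 281
Unknown if eligible = 213 + 98 = 311
Top → 431
Known eligible → 431 + 23 + 281 + 113 + 15 = 863
e = 863 / (863 + 360) = 863 / 1223 = 0.7056
Eligible share of unknowns → 0.7056 × 311 = 219.44
Denom → 863 + 219.44 = 1082.44
RR3 = 431 / 1082.44 = 0.3982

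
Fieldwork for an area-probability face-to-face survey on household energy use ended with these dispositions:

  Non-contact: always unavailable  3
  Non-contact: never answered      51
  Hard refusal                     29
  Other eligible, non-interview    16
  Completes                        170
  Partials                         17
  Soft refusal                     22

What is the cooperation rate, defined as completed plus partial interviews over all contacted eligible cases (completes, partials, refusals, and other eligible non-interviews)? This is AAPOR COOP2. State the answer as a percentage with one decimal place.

Refused = 29 + 22 = 51
Never reached = 51 + 3 = 54
Top → 170 + 17 = 187
Base → 170 + 17 + 51 + 16 = 254
COOP2 = 187 / 254 = 0.7362

73.6%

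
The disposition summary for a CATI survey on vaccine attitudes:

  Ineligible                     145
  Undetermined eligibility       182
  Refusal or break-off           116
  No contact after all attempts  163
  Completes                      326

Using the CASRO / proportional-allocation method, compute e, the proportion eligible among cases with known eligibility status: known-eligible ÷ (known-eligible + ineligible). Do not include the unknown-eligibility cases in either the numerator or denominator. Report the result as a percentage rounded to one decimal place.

Determined eligible = 326 + 116 + 163 = 605
e = 605 / (605 + 145) = 605 / 750 = 0.8067

80.7%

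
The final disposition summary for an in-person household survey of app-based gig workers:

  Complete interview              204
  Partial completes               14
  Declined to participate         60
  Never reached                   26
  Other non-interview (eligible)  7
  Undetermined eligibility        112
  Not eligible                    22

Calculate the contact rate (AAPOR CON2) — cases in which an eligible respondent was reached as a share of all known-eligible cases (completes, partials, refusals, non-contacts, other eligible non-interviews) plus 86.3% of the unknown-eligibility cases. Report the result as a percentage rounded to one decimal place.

69.9%

Numerator: 204 + 14 + 60 + 7 = 285
Eligible (known): 204 + 14 + 60 + 26 + 7 = 311
Eligible share of unknowns: 0.8630 × 112 = 96.66
Denominator: 311 + 96.66 = 407.66
CON2 = 285 / 407.66 = 0.6991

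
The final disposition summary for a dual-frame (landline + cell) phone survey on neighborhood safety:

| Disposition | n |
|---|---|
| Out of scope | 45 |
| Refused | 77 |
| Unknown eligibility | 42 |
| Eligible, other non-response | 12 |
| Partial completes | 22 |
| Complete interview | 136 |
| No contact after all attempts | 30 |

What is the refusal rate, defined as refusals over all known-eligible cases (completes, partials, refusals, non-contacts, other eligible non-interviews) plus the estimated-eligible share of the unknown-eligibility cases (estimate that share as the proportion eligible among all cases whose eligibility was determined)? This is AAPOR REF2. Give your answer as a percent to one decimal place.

Numerator → 77
Known eligible → 136 + 22 + 77 + 30 + 12 = 277
e = 277 / (277 + 45) = 277 / 322 = 0.8602
Eligible share of unknowns → 0.8602 × 42 = 36.13
Denom → 277 + 36.13 = 313.13
REF2 = 77 / 313.13 = 0.2459

24.6%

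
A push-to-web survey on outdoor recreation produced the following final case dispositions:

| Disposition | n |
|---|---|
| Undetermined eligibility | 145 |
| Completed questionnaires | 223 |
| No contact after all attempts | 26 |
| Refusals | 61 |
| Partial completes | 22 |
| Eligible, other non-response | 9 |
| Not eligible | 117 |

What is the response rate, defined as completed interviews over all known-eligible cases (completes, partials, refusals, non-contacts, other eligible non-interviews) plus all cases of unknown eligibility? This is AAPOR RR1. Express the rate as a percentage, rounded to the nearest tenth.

Top → 223
Denominator → 223 + 22 + 61 + 26 + 9 + 145 = 486
RR1 = 223 / 486 = 0.4588

45.9%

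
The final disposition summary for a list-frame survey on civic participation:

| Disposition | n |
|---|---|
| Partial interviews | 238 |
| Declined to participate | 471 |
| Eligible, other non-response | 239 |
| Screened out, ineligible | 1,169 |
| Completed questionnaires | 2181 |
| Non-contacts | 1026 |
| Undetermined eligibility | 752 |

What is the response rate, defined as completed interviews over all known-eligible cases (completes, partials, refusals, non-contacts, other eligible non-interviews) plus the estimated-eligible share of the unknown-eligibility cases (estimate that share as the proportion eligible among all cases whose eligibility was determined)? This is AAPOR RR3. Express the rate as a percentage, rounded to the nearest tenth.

Numerator = 2181
Determined eligible = 2181 + 238 + 471 + 1026 + 239 = 4155
e = 4155 / (4155 + 1169) = 4155 / 5324 = 0.7804
Eligible share of unknowns = 0.7804 × 752 = 586.86
Denominator = 4155 + 586.86 = 4741.86
RR3 = 2181 / 4741.86 = 0.4599

46.0%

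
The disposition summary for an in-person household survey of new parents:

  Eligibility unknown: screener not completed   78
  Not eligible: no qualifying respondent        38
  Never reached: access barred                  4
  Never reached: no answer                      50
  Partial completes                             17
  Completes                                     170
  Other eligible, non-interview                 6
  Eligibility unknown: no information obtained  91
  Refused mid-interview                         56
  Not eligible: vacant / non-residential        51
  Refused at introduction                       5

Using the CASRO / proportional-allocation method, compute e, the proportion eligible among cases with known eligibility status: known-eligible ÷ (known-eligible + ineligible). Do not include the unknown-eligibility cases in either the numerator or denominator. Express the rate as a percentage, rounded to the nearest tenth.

Refusals = 5 + 56 = 61
Never reached = 50 + 4 = 54
Unknown if eligible = 78 + 91 = 169
Ineligible = 38 + 51 = 89
Eligible (known) → 170 + 17 + 61 + 54 + 6 = 308
e = 308 / (308 + 89) = 308 / 397 = 0.7758

77.6%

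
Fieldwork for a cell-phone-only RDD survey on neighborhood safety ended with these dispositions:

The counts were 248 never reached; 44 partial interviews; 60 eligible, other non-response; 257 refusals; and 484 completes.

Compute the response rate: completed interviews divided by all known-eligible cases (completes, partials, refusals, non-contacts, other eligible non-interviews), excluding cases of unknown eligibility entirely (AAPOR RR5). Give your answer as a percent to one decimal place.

Top: 484
Denom: 484 + 44 + 257 + 248 + 60 = 1093
RR5 = 484 / 1093 = 0.4428

44.3%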